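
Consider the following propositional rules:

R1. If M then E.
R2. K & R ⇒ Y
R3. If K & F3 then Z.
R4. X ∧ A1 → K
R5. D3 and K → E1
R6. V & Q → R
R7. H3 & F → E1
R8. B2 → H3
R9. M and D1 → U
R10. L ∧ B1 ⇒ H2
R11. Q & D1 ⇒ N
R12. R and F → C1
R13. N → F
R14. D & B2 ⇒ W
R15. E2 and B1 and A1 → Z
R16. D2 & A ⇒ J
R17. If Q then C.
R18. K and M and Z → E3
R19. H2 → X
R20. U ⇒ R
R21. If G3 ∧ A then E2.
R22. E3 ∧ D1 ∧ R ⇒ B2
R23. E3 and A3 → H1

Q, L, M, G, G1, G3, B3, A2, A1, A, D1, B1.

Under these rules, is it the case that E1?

Yes

U  (by R9: M, D1)
H2  (by R10: L, B1)
N  (by R11: Q, D1)
F  (by R13: N)
X  (by R19: H2)
R  (by R20: U)
E2  (by R21: G3, A)
K  (by R4: X, A1)
Z  (by R15: E2, B1, A1)
E3  (by R18: K, M, Z)
B2  (by R22: E3, D1, R)
H3  (by R8: B2)
E1  (by R7: H3, F)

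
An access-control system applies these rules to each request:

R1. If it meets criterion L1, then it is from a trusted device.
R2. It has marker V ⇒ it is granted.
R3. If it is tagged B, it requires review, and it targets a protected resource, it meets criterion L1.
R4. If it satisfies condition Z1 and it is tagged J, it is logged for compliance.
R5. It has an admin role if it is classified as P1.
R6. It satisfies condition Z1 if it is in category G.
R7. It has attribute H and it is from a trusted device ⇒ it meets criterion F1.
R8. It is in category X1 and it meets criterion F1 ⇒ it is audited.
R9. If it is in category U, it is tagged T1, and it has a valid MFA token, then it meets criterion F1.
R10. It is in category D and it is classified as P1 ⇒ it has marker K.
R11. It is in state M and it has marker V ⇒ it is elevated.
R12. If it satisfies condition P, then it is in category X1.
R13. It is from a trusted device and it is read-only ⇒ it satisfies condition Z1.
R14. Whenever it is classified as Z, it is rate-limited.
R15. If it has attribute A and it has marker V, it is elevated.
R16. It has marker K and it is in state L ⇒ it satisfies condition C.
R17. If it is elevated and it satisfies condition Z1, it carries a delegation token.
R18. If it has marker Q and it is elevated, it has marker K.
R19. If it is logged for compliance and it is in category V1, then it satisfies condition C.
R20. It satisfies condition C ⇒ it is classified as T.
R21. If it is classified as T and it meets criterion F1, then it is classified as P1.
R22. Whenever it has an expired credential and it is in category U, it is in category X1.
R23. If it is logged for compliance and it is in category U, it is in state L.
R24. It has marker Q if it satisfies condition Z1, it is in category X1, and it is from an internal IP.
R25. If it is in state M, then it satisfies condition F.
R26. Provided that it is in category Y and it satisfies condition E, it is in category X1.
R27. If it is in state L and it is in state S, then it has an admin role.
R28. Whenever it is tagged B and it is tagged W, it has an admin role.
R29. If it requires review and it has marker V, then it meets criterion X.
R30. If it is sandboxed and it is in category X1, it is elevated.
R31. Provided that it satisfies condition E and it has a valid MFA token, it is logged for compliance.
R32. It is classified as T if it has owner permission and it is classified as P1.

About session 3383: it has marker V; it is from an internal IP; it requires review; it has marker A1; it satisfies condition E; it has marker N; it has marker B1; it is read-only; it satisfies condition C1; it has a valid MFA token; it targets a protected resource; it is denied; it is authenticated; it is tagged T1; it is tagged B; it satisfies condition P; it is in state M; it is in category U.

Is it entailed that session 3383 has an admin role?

By R3 (it is tagged B, it requires review, it targets a protected resource): it meets criterion L1.
By R9 (it is in category U, it is tagged T1, it has a valid MFA token): it meets criterion F1.
By R11 (it is in state M, it has marker V): it is elevated.
By R12 (it satisfies condition P): it is in category X1.
By R31 (it satisfies condition E, it has a valid MFA token): it is logged for compliance.
By R1 (it meets criterion L1): it is from a trusted device.
By R13 (it is from a trusted device, it is read-only): it satisfies condition Z1.
By R23 (it is logged for compliance, it is in category U): it is in state L.
By R24 (it satisfies condition Z1, it is in category X1, it is from an internal IP): it has marker Q.
By R18 (it has marker Q, it is elevated): it has marker K.
By R16 (it has marker K, it is in state L): it satisfies condition C.
By R20 (it satisfies condition C): it is classified as T.
By R21 (it is classified as T, it meets criterion F1): it is classified as P1.
By R5 (it is classified as P1): it has an admin role.

Yes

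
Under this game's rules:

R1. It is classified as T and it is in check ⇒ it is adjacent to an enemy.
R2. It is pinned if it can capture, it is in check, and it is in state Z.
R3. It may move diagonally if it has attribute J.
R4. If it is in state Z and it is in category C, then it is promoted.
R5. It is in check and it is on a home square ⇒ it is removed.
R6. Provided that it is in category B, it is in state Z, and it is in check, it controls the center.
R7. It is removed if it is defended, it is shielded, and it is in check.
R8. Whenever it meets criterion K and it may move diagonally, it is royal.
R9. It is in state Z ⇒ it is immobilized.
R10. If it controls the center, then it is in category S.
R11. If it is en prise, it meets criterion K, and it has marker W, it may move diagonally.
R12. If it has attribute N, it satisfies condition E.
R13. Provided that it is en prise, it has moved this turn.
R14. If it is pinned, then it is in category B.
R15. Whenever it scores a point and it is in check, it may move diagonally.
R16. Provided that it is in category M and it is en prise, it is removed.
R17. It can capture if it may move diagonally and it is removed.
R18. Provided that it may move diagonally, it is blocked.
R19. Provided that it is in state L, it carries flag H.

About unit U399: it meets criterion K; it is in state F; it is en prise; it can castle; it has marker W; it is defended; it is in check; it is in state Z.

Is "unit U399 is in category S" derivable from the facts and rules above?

No

Forward chaining from the given facts derives: is immobilized, may move diagonally, has moved this turn, is blocked, is royal.
The only rule concluding "it is in category S" is R10, which needs "it controls the center"; that is never established.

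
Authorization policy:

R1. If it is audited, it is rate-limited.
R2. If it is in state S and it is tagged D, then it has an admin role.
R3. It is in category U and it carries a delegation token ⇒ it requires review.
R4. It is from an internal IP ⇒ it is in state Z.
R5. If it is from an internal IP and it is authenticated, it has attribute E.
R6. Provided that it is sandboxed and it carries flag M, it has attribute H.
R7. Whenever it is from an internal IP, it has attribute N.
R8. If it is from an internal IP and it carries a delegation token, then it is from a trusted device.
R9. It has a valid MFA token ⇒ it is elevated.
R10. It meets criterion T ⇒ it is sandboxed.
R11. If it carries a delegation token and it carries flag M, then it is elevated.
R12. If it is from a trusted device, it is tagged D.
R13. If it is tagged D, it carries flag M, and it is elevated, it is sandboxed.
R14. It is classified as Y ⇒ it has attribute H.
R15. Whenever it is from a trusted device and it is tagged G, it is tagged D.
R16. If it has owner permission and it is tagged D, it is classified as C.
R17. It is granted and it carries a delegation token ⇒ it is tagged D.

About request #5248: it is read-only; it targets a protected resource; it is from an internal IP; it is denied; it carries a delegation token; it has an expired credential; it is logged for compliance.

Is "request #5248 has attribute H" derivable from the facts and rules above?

Forward chaining from the given facts derives: is in state Z, has attribute N, is from a trusted device, is tagged D.
Rules concluding "it has attribute H": R6 needs "it is sandboxed"; R14 needs "it is classified as Y" — none of these are established.

No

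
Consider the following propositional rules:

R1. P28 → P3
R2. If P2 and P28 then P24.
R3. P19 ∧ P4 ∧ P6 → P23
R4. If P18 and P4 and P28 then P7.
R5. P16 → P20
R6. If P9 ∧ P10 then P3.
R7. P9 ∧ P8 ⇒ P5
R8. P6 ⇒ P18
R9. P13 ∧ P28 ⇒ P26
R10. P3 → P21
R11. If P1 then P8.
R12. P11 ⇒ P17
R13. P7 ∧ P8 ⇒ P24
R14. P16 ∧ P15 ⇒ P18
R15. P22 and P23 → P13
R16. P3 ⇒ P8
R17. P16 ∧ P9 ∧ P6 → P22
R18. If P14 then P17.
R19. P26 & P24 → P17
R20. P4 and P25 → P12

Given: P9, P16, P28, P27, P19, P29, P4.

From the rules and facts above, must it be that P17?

Forward chaining from the given facts derives: P3, P20, P21, P8, P5.
Rules concluding P17: R12 needs P11; R18 needs P14; R19 needs P26 — none of these are established.

No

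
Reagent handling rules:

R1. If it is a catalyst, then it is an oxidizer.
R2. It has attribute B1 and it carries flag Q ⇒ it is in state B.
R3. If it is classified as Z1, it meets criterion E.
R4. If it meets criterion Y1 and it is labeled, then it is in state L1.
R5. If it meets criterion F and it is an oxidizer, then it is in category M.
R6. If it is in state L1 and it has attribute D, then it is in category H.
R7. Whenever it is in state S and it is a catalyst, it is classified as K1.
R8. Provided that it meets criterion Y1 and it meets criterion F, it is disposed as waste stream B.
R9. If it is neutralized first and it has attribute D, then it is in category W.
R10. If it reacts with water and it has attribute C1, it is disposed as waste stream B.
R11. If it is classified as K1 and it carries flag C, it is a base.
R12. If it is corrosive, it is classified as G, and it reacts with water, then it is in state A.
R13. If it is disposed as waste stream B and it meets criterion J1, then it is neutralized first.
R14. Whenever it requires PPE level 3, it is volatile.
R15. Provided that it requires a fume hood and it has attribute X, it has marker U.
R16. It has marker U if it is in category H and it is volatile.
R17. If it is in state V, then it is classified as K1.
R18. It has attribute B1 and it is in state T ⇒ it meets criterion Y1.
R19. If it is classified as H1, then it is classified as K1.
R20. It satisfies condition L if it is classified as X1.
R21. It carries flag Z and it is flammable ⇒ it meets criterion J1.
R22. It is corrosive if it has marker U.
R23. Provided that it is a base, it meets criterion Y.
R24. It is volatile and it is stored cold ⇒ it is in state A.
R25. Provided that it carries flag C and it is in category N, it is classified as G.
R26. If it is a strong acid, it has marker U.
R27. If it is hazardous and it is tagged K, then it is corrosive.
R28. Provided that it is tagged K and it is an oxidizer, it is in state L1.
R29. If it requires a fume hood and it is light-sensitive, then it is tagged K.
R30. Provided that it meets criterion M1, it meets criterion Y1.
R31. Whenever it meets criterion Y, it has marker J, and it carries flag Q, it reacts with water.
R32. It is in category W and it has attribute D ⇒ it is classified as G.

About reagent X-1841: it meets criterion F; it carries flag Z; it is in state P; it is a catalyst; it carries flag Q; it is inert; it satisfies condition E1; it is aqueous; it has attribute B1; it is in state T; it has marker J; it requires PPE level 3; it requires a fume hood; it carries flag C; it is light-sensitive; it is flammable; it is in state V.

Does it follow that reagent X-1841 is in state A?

No

Forward chaining from the given facts derives: is an oxidizer, is in state B, is in category M, is volatile, is classified as K1, meets criterion Y1, meets criterion J1, is tagged K, is disposed as waste stream B, is a base, is neutralized first, meets criterion Y, is in state L1, reacts with water.
Rules concluding "it is in state A": R12 needs "it is corrosive"; R24 needs "it is stored cold" — none of these are established.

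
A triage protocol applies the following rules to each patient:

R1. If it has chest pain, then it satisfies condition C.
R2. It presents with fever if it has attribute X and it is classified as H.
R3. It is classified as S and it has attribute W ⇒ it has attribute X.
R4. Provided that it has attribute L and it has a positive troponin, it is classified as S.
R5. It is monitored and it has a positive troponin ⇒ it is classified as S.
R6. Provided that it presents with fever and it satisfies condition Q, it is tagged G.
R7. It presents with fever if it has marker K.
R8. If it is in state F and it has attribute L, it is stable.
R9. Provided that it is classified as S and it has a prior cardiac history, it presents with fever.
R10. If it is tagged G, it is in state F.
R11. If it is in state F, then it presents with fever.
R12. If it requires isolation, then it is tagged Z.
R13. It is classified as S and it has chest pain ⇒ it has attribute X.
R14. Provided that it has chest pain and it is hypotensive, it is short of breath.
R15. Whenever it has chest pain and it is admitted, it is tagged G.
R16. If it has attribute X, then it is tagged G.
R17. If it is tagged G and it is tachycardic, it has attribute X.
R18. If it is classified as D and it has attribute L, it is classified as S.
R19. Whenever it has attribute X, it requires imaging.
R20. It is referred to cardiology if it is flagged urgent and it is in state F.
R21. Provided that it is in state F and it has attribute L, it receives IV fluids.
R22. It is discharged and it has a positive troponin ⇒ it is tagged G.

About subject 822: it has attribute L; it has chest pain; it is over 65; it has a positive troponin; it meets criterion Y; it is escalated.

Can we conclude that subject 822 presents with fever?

By R4 (it has attribute L, it has a positive troponin): it is classified as S.
By R13 (it is classified as S, it has chest pain): it has attribute X.
By R16 (it has attribute X): it is tagged G.
By R10 (it is tagged G): it is in state F.
By R11 (it is in state F): it presents with fever.

Yes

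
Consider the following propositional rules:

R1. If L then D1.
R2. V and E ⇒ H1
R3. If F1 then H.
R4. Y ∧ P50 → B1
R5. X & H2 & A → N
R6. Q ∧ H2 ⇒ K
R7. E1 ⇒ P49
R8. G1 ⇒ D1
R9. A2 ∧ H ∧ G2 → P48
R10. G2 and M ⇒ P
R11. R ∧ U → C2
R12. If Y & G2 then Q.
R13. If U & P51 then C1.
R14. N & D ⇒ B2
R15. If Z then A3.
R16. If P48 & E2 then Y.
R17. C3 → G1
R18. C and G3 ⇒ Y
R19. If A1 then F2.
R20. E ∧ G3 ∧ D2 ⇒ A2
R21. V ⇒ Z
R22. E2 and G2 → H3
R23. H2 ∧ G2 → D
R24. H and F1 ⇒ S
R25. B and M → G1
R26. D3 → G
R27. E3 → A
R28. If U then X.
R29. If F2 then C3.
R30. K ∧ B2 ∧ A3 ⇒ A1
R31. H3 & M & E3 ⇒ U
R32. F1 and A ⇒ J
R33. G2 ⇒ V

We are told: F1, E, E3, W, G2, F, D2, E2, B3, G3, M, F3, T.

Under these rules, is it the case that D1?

No

Forward chaining from the given facts derives: H, P, A2, H3, S, A, U, J, V, H1, P48, Y, Z, X, Q, A3.
Rules concluding D1: R1 needs L; R8 needs G1 — none of these are established.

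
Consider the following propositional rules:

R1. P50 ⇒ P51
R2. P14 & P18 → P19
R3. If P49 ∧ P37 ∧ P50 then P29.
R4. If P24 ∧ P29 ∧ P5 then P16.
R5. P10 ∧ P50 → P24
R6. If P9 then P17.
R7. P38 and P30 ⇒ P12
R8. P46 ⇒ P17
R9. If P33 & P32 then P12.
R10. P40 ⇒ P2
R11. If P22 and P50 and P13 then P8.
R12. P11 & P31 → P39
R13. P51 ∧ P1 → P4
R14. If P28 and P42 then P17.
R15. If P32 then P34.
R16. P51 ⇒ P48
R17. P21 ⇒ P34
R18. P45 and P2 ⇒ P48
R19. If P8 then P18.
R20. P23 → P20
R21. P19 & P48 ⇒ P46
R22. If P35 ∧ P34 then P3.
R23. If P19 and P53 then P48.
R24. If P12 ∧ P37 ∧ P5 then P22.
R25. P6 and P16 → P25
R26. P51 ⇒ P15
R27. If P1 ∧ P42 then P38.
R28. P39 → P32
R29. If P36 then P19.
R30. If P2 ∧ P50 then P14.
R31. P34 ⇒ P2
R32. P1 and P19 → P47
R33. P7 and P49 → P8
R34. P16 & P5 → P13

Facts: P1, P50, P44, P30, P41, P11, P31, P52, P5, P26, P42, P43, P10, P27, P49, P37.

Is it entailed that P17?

Yes

P51  (by R1: P50)
P29  (by R3: P49, P37, P50)
P24  (by R5: P10, P50)
P39  (by R12: P11, P31)
P48  (by R16: P51)
P38  (by R27: P1, P42)
P32  (by R28: P39)
P16  (by R4: P24, P29, P5)
P12  (by R7: P38, P30)
P34  (by R15: P32)
P22  (by R24: P12, P37, P5)
P2  (by R31: P34)
P13  (by R34: P16, P5)
P8  (by R11: P22, P50, P13)
P18  (by R19: P8)
P14  (by R30: P2, P50)
P19  (by R2: P14, P18)
P46  (by R21: P19, P48)
P17  (by R8: P46)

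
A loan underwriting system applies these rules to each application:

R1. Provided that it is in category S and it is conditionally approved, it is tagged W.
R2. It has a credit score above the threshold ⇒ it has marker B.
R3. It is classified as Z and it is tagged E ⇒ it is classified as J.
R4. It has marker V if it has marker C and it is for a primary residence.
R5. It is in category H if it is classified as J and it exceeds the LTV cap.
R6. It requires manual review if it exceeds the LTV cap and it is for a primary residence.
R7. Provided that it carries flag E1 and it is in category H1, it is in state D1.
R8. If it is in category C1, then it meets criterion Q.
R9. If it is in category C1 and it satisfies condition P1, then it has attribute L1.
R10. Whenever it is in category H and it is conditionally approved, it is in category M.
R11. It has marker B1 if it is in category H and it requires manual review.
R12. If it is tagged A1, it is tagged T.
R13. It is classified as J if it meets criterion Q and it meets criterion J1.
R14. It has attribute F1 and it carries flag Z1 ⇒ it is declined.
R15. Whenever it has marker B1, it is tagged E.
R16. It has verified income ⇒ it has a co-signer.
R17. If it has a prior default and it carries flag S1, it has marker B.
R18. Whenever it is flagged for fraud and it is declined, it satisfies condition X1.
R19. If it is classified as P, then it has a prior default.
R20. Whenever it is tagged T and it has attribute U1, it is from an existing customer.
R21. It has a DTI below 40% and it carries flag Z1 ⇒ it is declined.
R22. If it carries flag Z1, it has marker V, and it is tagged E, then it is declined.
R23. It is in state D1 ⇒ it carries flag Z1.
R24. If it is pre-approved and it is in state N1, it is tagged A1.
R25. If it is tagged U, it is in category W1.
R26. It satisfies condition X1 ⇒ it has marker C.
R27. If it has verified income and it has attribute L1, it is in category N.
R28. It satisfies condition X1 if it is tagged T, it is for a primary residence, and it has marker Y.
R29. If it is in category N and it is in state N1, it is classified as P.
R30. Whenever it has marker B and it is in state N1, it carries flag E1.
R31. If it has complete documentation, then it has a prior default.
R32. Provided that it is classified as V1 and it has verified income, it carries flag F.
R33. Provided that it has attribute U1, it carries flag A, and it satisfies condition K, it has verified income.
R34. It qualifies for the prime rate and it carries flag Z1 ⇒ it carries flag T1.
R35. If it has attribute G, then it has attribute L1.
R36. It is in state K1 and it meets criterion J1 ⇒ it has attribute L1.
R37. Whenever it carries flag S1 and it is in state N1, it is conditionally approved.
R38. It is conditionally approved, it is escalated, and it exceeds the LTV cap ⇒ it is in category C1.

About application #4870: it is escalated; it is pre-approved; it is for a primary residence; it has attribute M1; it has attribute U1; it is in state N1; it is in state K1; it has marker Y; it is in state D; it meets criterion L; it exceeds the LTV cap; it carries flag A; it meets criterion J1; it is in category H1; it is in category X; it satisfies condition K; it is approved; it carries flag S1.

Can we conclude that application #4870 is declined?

Yes

By R6 (it exceeds the LTV cap, it is for a primary residence): it requires manual review.
By R24 (it is pre-approved, it is in state N1): it is tagged A1.
By R33 (it has attribute U1, it carries flag A, it satisfies condition K): it has verified income.
By R36 (it is in state K1, it meets criterion J1): it has attribute L1.
By R37 (it carries flag S1, it is in state N1): it is conditionally approved.
By R38 (it is conditionally approved, it is escalated, it exceeds the LTV cap): it is in category C1.
By R8 (it is in category C1): it meets criterion Q.
By R12 (it is tagged A1): it is tagged T.
By R13 (it meets criterion Q, it meets criterion J1): it is classified as J.
By R27 (it has verified income, it has attribute L1): it is in category N.
By R28 (it is tagged T, it is for a primary residence, it has marker Y): it satisfies condition X1.
By R29 (it is in category N, it is in state N1): it is classified as P.
By R5 (it is classified as J, it exceeds the LTV cap): it is in category H.
By R11 (it is in category H, it requires manual review): it has marker B1.
By R15 (it has marker B1): it is tagged E.
By R19 (it is classified as P): it has a prior default.
By R26 (it satisfies condition X1): it has marker C.
By R4 (it has marker C, it is for a primary residence): it has marker V.
By R17 (it has a prior default, it carries flag S1): it has marker B.
By R30 (it has marker B, it is in state N1): it carries flag E1.
By R7 (it carries flag E1, it is in category H1): it is in state D1.
By R23 (it is in state D1): it carries flag Z1.
By R22 (it carries flag Z1, it has marker V, it is tagged E): it is declined.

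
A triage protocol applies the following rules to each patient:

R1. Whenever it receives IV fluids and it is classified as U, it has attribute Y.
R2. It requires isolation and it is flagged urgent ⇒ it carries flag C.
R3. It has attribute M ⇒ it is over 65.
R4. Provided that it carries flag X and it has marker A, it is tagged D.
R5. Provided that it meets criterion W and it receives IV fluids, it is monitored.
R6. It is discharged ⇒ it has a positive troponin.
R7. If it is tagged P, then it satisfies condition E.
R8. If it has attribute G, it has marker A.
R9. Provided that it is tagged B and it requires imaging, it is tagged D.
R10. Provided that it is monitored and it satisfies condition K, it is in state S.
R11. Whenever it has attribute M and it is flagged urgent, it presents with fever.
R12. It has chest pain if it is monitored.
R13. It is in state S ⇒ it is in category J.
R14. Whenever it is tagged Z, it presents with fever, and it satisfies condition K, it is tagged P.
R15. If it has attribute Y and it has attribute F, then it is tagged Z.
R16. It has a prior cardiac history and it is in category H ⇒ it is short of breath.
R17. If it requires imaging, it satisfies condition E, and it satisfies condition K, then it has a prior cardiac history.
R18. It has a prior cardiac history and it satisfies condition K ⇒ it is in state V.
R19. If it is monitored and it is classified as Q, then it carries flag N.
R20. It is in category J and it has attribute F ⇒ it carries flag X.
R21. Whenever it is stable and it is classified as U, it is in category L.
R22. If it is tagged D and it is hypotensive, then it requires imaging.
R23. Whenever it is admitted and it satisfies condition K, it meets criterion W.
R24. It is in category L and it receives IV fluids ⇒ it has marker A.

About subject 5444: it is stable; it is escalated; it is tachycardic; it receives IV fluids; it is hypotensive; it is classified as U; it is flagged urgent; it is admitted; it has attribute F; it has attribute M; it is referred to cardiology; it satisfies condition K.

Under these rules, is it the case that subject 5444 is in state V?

Yes

By R1 (it receives IV fluids, it is classified as U): it has attribute Y.
By R11 (it has attribute M, it is flagged urgent): it presents with fever.
By R15 (it has attribute Y, it has attribute F): it is tagged Z.
By R21 (it is stable, it is classified as U): it is in category L.
By R23 (it is admitted, it satisfies condition K): it meets criterion W.
By R24 (it is in category L, it receives IV fluids): it has marker A.
By R5 (it meets criterion W, it receives IV fluids): it is monitored.
By R10 (it is monitored, it satisfies condition K): it is in state S.
By R13 (it is in state S): it is in category J.
By R14 (it is tagged Z, it presents with fever, it satisfies condition K): it is tagged P.
By R20 (it is in category J, it has attribute F): it carries flag X.
By R4 (it carries flag X, it has marker A): it is tagged D.
By R7 (it is tagged P): it satisfies condition E.
By R22 (it is tagged D, it is hypotensive): it requires imaging.
By R17 (it requires imaging, it satisfies condition E, it satisfies condition K): it has a prior cardiac history.
By R18 (it has a prior cardiac history, it satisfies condition K): it is in state V.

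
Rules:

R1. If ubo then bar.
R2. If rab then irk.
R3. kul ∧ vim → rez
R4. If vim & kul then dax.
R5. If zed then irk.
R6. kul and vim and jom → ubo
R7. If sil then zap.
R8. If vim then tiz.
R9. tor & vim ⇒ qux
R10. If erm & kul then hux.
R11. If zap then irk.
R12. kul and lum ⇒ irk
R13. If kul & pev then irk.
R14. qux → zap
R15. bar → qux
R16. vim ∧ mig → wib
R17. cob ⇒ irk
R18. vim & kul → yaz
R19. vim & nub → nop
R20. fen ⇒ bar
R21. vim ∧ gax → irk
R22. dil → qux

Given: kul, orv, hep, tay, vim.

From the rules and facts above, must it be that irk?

No

Forward chaining from the given facts derives: rez, dax, tiz, yaz.
Rules concluding irk: R2 needs rab; R5 needs zed; R11 needs zap; R12 needs lum; R13 needs pev; R17 needs cob; R21 needs gax — none of these are established.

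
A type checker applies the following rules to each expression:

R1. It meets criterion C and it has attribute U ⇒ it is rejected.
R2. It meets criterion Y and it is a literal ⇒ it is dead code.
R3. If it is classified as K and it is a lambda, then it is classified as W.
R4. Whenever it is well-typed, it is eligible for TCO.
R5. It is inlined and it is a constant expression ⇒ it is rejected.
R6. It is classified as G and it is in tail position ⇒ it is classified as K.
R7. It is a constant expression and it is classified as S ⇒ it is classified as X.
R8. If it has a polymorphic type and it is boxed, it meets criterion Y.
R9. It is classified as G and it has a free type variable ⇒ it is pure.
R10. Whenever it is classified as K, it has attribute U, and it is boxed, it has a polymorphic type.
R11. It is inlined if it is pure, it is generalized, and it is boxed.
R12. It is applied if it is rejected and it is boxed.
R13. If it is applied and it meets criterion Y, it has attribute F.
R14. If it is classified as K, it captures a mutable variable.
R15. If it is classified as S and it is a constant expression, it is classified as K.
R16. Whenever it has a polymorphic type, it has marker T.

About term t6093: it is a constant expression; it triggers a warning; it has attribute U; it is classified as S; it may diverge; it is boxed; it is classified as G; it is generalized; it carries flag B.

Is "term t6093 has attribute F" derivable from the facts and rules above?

Forward chaining from the given facts derives: is classified as X, is classified as K, has a polymorphic type, captures a mutable variable, has marker T, meets criterion Y.
The only rule concluding "it has attribute F" is R13, which needs "it is applied"; that is never established.

No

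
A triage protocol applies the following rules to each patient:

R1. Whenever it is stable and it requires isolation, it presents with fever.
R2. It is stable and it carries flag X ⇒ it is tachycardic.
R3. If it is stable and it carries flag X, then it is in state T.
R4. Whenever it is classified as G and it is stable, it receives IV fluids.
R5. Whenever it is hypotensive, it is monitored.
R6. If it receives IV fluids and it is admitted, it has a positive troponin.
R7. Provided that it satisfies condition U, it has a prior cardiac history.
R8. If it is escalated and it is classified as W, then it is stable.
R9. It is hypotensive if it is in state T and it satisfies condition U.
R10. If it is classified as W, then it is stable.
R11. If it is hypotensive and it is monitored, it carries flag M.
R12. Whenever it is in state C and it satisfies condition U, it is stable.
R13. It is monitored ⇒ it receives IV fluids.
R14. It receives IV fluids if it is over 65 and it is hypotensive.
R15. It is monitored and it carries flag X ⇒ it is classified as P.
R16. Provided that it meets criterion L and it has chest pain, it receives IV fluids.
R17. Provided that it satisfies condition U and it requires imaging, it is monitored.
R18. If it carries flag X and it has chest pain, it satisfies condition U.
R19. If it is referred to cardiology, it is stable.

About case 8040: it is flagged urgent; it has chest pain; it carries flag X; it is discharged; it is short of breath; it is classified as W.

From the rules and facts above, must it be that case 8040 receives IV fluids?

By R10 (it is classified as W): it is stable.
By R18 (it carries flag X, it has chest pain): it satisfies condition U.
By R3 (it is stable, it carries flag X): it is in state T.
By R9 (it is in state T, it satisfies condition U): it is hypotensive.
By R5 (it is hypotensive): it is monitored.
By R13 (it is monitored): it receives IV fluids.

Yes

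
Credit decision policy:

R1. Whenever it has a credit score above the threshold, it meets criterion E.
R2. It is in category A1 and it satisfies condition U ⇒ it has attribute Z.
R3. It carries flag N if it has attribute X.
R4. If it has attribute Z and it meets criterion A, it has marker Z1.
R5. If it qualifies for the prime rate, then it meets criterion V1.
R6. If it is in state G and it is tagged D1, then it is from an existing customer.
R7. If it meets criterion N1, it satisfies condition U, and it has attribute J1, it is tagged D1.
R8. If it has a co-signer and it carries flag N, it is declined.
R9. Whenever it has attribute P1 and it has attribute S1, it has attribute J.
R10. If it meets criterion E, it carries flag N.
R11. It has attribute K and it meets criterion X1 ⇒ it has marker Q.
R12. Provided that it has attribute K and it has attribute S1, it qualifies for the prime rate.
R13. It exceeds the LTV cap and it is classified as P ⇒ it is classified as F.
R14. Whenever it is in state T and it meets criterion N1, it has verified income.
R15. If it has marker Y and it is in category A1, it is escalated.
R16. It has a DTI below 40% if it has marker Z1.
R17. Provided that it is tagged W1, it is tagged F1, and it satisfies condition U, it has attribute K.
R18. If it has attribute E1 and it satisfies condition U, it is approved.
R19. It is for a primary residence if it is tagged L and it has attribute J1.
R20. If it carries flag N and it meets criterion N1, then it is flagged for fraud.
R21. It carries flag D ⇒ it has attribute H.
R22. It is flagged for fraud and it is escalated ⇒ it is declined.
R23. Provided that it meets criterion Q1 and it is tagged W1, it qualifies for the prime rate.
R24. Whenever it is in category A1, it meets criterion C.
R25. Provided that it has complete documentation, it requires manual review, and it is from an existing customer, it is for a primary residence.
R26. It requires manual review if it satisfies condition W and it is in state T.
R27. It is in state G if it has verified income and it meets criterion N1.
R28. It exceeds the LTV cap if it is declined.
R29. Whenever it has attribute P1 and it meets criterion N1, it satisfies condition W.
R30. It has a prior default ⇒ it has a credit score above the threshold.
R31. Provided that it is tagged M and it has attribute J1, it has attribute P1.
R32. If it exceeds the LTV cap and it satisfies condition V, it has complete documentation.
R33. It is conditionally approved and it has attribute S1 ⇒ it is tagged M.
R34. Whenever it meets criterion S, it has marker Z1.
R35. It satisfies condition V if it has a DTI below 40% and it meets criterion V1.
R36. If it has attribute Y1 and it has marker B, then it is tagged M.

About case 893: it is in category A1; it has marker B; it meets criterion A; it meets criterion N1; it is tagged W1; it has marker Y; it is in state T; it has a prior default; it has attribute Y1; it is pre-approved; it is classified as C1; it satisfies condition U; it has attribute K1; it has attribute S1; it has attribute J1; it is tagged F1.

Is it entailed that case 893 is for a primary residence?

Yes

By R2 (it is in category A1, it satisfies condition U): it has attribute Z.
By R4 (it has attribute Z, it meets criterion A): it has marker Z1.
By R7 (it meets criterion N1, it satisfies condition U, it has attribute J1): it is tagged D1.
By R14 (it is in state T, it meets criterion N1): it has verified income.
By R15 (it has marker Y, it is in category A1): it is escalated.
By R16 (it has marker Z1): it has a DTI below 40%.
By R17 (it is tagged W1, it is tagged F1, it satisfies condition U): it has attribute K.
By R27 (it has verified income, it meets criterion N1): it is in state G.
By R30 (it has a prior default): it has a credit score above the threshold.
By R36 (it has attribute Y1, it has marker B): it is tagged M.
By R1 (it has a credit score above the threshold): it meets criterion E.
By R6 (it is in state G, it is tagged D1): it is from an existing customer.
By R10 (it meets criterion E): it carries flag N.
By R12 (it has attribute K, it has attribute S1): it qualifies for the prime rate.
By R20 (it carries flag N, it meets criterion N1): it is flagged for fraud.
By R22 (it is flagged for fraud, it is escalated): it is declined.
By R28 (it is declined): it exceeds the LTV cap.
By R31 (it is tagged M, it has attribute J1): it has attribute P1.
By R5 (it qualifies for the prime rate): it meets criterion V1.
By R29 (it has attribute P1, it meets criterion N1): it satisfies condition W.
By R35 (it has a DTI below 40%, it meets criterion V1): it satisfies condition V.
By R26 (it satisfies condition W, it is in state T): it requires manual review.
By R32 (it exceeds the LTV cap, it satisfies condition V): it has complete documentation.
By R25 (it has complete documentation, it requires manual review, it is from an existing customer): it is for a primary residence.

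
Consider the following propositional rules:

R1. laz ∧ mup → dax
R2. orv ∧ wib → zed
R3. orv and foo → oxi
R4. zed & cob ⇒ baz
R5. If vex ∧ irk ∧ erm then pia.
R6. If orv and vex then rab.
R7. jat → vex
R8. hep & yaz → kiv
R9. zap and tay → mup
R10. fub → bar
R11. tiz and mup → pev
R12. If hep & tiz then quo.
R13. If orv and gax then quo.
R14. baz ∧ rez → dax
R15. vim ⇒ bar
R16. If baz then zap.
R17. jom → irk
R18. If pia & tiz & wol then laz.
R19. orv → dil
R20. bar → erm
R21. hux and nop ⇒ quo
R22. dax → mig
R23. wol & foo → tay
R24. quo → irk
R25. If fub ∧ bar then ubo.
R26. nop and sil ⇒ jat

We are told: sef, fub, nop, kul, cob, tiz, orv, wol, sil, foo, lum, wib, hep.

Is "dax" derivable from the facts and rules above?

Yes

zed  (by R2: orv, wib)
baz  (by R4: zed, cob)
bar  (by R10: fub)
quo  (by R12: hep, tiz)
zap  (by R16: baz)
erm  (by R20: bar)
tay  (by R23: wol, foo)
irk  (by R24: quo)
jat  (by R26: nop, sil)
vex  (by R7: jat)
mup  (by R9: zap, tay)
pia  (by R5: vex, irk, erm)
laz  (by R18: pia, tiz, wol)
dax  (by R1: laz, mup)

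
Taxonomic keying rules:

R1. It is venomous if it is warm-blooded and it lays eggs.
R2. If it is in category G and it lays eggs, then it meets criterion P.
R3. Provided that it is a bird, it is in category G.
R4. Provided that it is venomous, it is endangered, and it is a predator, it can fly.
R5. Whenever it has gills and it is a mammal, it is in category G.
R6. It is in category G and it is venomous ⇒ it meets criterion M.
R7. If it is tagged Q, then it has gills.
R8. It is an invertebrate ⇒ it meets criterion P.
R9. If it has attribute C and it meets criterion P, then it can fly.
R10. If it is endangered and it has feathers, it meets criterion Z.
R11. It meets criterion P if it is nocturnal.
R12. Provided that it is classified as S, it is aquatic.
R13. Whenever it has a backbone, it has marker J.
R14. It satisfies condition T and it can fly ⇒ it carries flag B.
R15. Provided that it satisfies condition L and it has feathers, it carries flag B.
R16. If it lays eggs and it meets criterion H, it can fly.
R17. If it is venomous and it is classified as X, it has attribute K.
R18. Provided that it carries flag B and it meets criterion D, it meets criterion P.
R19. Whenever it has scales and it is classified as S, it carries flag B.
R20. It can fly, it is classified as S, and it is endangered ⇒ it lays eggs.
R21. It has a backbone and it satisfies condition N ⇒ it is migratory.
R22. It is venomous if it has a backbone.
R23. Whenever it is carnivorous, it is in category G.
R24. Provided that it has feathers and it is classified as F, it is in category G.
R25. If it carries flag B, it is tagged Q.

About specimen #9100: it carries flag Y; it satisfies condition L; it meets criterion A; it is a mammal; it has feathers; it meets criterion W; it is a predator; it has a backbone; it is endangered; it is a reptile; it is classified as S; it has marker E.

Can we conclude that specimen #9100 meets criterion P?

By R15 (it satisfies condition L, it has feathers): it carries flag B.
By R22 (it has a backbone): it is venomous.
By R25 (it carries flag B): it is tagged Q.
By R4 (it is venomous, it is endangered, it is a predator): it can fly.
By R7 (it is tagged Q): it has gills.
By R20 (it can fly, it is classified as S, it is endangered): it lays eggs.
By R5 (it has gills, it is a mammal): it is in category G.
By R2 (it is in category G, it lays eggs): it meets criterion P.

Yes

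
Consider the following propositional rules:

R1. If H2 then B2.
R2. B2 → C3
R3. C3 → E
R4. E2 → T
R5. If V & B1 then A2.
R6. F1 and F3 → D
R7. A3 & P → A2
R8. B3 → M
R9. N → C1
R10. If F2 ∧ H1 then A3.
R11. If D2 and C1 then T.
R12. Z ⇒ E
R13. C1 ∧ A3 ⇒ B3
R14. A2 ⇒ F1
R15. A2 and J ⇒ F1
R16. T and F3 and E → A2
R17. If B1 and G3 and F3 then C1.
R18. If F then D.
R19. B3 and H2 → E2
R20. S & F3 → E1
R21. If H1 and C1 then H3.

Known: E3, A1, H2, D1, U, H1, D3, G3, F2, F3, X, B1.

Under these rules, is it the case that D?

B2  (by R1: H2)
C3  (by R2: B2)
E  (by R3: C3)
A3  (by R10: F2, H1)
C1  (by R17: B1, G3, F3)
B3  (by R13: C1, A3)
E2  (by R19: B3, H2)
T  (by R4: E2)
A2  (by R16: T, F3, E)
F1  (by R14: A2)
D  (by R6: F1, F3)

Yes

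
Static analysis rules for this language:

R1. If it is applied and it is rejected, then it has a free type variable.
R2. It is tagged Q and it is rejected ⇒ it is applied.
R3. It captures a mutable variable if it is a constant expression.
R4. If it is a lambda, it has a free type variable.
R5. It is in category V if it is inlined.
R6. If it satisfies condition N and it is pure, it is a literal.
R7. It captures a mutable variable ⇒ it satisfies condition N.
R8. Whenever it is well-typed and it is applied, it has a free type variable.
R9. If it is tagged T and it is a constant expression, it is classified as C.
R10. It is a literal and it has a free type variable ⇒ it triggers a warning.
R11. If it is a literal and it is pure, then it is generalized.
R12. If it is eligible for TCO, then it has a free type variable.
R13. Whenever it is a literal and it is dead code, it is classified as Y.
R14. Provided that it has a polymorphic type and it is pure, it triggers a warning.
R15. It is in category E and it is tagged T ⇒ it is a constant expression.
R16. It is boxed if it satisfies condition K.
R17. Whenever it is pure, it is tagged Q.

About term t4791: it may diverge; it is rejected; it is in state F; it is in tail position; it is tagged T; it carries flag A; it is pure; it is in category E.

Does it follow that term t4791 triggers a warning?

Yes

By R15 (it is in category E, it is tagged T): it is a constant expression.
By R17 (it is pure): it is tagged Q.
By R2 (it is tagged Q, it is rejected): it is applied.
By R3 (it is a constant expression): it captures a mutable variable.
By R7 (it captures a mutable variable): it satisfies condition N.
By R1 (it is applied, it is rejected): it has a free type variable.
By R6 (it satisfies condition N, it is pure): it is a literal.
By R10 (it is a literal, it has a free type variable): it triggers a warning.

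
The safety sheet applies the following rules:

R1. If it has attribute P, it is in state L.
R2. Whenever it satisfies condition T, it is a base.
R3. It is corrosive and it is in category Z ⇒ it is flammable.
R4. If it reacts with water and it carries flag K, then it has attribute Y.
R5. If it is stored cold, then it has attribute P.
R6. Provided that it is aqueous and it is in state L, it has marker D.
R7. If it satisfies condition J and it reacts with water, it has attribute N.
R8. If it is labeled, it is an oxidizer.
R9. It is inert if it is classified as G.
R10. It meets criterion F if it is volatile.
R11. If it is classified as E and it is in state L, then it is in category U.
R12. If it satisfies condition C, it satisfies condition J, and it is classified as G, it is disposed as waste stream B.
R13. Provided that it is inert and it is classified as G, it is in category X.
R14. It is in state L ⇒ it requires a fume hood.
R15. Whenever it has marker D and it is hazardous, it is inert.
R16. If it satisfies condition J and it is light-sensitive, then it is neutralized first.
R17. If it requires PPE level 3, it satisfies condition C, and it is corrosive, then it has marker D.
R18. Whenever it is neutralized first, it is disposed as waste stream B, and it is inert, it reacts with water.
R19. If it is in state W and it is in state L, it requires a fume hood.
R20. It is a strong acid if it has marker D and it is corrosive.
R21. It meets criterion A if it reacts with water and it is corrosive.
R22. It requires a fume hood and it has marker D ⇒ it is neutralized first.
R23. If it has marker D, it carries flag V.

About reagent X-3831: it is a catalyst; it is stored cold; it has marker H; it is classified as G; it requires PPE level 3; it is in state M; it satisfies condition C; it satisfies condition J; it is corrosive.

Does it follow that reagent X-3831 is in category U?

Forward chaining from the given facts derives: has attribute P, is inert, is disposed as waste stream B, is in category X, has marker D, is a strong acid, carries flag V, is in state L, requires a fume hood, is neutralized first, reacts with water, meets criterion A, has attribute N.
The only rule concluding "it is in category U" is R11, which needs "it is classified as E"; that is never established.

No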